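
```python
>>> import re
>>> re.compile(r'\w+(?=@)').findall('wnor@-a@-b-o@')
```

['wnor', 'a', 'o']

Because the assertion is zero-width, the text it checks is not consumed and won't appear in the result.
Walking the string: at [0:4] → 'wnor'; at [6:7] → 'a'; at [11:12] → 'o'.
`findall` yields the raw match text (3 of them) because the pattern has no groups.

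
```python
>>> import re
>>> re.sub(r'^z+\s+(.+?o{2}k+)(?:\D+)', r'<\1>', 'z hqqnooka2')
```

'<hqqnook>2'

This matches anchored at the start of the string; then one or more of a literal 'z'; then one or more of whitespace; then one or more of any character (lazy), then exactly 2 of the literal 'o', then one or more of the literal 'k' (captured); then one or more of a non-digit (non-capturing group).
Matches: at [0:10] → 'z hqqnooka'.
`\1` in the replacement pulls in group 1's text for each match.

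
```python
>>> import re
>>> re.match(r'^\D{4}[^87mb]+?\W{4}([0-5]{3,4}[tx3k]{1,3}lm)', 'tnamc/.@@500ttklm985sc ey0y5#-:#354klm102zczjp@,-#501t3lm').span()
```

(0, 17)

The pattern matches anchored at the start of the string; then exactly 4 of a non-digit, then one or more of any character except [87mb] (lazy), then exactly 4 of a non-word character; then 3 to 4 of a character in [0-5], then 1 to 3 of one of [tx3k], then the literal 'lm' (captured).
`match` is anchored at position 0; if the pattern doesn't fit there, it returns None.
The match spans [0:17] → 'tnamc/.@@500ttklm'.
Captured: group 1 = '500ttklm'.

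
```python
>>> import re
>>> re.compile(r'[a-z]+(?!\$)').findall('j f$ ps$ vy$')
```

['j', 'p', 'v']

`(?!…)`/`(?<!…)` only lets a position through if the neighbouring text does NOT match; no characters are consumed.
Matches: at [0:1] → 'j'; at [5:6] → 'p'; at [9:10] → 'v'.
Since nothing is captured, `findall` lists the 3 matched substrings directly.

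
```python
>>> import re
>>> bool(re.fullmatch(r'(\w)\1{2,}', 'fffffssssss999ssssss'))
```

False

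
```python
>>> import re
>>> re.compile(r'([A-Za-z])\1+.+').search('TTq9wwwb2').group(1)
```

'T'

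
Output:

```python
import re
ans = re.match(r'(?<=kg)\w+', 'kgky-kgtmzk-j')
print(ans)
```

`re.match` won't scan ahead — the pattern has to work from the very first character.
Here the pattern fails at index 0, so the call returns None.

None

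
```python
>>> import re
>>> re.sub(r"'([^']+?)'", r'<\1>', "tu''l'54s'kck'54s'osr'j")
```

"tu'<l>54s<kck>54s<osr>j"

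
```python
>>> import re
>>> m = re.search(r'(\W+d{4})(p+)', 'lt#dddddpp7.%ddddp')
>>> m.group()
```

'.%ddddp'

This matches one or more of a non-word character, then exactly 4 of the literal 'd' (captured); then one or more of a literal 'p' (captured).
`re.search` tries every starting position until one works.
The match spans [11:18] → '.%ddddp'.
Captured: group 1 = '.%dddd', group 2 = 'p'.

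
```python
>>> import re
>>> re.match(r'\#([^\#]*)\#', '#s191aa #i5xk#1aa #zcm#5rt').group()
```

'#s191aa #'

`match` is anchored at position 0; if the pattern doesn't fit there, it returns None.
The match spans [0:9] → '#s191aa #'.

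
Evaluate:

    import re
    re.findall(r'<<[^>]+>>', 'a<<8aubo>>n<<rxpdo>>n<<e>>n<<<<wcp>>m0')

['<<8aubo>>', '<<rxpdo>>', '<<e>>', '<<<<wcp>>']

`findall` yields the raw match text (4 of them) because the pattern has no groups.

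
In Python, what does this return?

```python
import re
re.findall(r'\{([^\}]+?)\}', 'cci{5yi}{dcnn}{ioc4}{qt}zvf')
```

['5yi', 'dcnn', 'ioc4', 'qt']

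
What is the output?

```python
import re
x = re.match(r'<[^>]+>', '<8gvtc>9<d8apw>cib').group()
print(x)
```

<8gvtc>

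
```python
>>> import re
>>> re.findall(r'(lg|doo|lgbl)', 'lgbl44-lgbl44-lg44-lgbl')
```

['lg', 'lg', 'lg', 'lg']

`|` is ordered: at each position the engine commits to the first alternative that works.
Matches: at [0:2] match 'lg', group 1 = 'lg'; at [7:9] match 'lg', group 1 = 'lg'; at [14:16] match 'lg', group 1 = 'lg'; at [19:21] match 'lg', group 1 = 'lg'.
With a single group, `findall` returns only what that group captured — 4 items.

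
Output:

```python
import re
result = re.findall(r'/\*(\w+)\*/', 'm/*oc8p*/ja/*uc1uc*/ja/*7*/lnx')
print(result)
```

`findall` collects group 1 from each match (3 total).

['oc8p', 'uc1uc', '7']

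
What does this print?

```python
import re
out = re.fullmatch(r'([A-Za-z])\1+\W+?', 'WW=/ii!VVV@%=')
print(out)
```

None

`re.fullmatch` requires the pattern to consume the entire string.
Here the pattern can't cover the whole string, so the call returns None.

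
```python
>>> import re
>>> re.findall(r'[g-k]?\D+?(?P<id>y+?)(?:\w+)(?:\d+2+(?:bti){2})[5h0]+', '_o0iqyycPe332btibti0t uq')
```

This matches optionally a character in [g-k], then one or more of a non-digit (lazy); then one or more of a literal 'y' (lazy) (captured as 'id'); then one or more of a word character (non-capturing group); then one or more of a digit, then one or more of the literal '2', then the literal 'bti' repeated 2 times (non-capturing group); then one or more of one of [5h0].
Matches: at [3:20] match 'iqyycPe332btibti0', group 1 = 'y'.
`findall` collects group 1 from the one match (1 total).

['y']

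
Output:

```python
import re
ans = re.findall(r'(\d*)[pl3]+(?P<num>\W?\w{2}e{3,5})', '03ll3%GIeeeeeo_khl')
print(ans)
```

[('03', '%GIeeeee')]

The pattern matches zero or more of a digit (captured); then one or more of one of [pl3]; then optionally a non-word character, then exactly 2 of a word character, then 3 to 5 of a literal 'e' (captured as 'num').
Scanning left to right: at [0:13] match '03ll3%GIeeeee', groups = ('03', '%GIeeeee').
Multiple groups make `findall` return tuples — one 2-tuple for the one match.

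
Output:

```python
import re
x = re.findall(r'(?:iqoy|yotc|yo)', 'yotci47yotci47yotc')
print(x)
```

Alternation isn't longest-match — the leftmost alternative that fits at this position is chosen.
No capturing groups, so `findall` returns the 3 full match strings.

['yotc', 'yotc', 'yotc']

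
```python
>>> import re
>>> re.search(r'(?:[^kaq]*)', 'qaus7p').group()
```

The pattern matches zero or more of any character except [kaq] (non-capturing group).
`re.search` scans for the first position where the pattern succeeds.
The match spans [0:0] → ''.

''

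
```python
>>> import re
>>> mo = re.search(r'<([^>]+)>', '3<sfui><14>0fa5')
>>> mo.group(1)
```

'sfui'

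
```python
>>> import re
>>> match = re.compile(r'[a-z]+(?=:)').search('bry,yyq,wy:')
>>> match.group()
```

'wy'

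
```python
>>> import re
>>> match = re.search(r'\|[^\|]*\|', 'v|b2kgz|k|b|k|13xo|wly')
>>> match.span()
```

(1, 8)

The match spans [1:8] → '|b2kgz|'.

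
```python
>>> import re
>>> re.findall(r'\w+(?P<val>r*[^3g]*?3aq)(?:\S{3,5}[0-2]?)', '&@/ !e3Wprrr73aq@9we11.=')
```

The pattern matches one or more of a word character; then zero or more of a literal 'r', then zero or more of any character except [3g] (lazy), then the literal '3aq' (captured as 'val'); then 3 to 5 of a non-whitespace character, then optionally a character in [0-2] (non-capturing group).
With a single group, `findall` returns only what that group captured — 1 item.

['3aq']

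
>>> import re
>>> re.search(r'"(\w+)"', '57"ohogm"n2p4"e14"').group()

Unlike `match`, `search` isn't anchored — it looks for the pattern anywhere in the string.
The match spans [2:9] → '"ohogm"'.
Captured: group 1 = 'ohogm'.

'"ohogm"'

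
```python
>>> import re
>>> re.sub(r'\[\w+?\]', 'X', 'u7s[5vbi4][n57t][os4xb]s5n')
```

Matches: at [3:10] → '[5vbi4]'; at [10:16] → '[n57t]'; at [16:23] → '[os4xb]'.
`sub` substitutes 'X' at each match site.

'u7sXXXs5n'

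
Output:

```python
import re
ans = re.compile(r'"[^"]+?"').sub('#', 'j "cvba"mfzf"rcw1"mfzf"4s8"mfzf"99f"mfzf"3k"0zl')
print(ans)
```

j #mfzf#mfzf#mfzf#mfzf#0zl

Matches: at [2:8] → '"cvba"'; at [12:18] → '"rcw1"'; at [22:27] → '"4s8"'; at [31:36] → '"99f"'; at [40:44] → '"3k"'.
`sub` substitutes '#' at each match site.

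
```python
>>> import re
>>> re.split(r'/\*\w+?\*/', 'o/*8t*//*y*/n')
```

Matches to split on: at [1:7] → '/*8t*/'; at [7:12] → '/*y*/'.
Splitting on the pattern gives 3 pieces.

['o', '', 'n']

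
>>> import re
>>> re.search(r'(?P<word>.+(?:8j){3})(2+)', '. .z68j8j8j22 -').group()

'. .z68j8j8j22'

Pattern: one or more of any character, then the literal '8j' repeated 3 times (captured as 'word'); then one or more of a literal '2' (captured).
`search` walks the string left to right and returns the first match it finds.
The match spans [0:13] → '. .z68j8j8j22'.
Captured: group 1 = '. .z68j8j8j', group 2 = '22'.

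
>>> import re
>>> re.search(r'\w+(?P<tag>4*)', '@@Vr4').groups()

('',)

Pattern: one or more of a word character; then zero or more of a literal '4' (captured as 'tag').
`re.search` scans for the first position where the pattern succeeds.
The match spans [2:5] → 'Vr4'.
Captured: group 1 = ''.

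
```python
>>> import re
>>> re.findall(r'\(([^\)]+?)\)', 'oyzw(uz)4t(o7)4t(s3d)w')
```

['uz', 'o7', 's3d']

Because there's exactly one group, `findall` drops the full match and keeps group 1 from each hit.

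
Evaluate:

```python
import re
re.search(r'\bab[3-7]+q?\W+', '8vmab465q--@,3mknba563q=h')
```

This matches a word boundary (`\b`, zero-width); then the literal 'ab', then one or more of a character in [3-7], then optionally the literal 'q'; then one or more of a non-word character.
`re.search` tries every starting position until one works.
Here nothing in the string fits, so the call returns None.

None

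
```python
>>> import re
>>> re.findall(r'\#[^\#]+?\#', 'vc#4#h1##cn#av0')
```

Scanning left to right: at [2:5] → '#4#'; at [8:12] → '#cn#'.
Since nothing is captured, `findall` lists the 2 matched substrings directly.

['#4#', '#cn#']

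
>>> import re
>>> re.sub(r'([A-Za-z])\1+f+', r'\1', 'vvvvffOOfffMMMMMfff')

'vOM'

The backreference `\1` re-matches whatever the first group consumed, character for character.
Matches: at [0:6] → 'vvvvff'; at [6:11] → 'OOfff'; at [11:19] → 'MMMMMfff'.
Each match is replaced using the text its own group 1 captured.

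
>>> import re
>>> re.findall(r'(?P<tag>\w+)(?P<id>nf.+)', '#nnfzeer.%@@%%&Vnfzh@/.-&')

[('n', 'nfzeer.%@@%%&Vnfzh@/.-&')]

This matches one or more of a word character (captured as 'tag'); then the literal 'nf', then one or more of any character (captured as 'id').
Scanning left to right: at [1:25] match 'nnfzeer.%@@%%&Vnfzh@/.-&', groups = ('n', 'nfzeer.%@@%%&Vnfzh@/.-&').
Multiple groups make `findall` return tuples — one 2-tuple for the one match.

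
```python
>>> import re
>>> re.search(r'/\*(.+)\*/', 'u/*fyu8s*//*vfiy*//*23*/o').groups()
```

The match spans [1:24] → '/*fyu8s*//*vfiy*//*23*/'.
Captured: group 1 = 'fyu8s*//*vfiy*//*23'.

('fyu8s*//*vfiy*//*23',)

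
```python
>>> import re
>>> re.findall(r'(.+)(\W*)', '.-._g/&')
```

[('.-._g/&', '')]

The pattern matches one or more of any character (captured); then zero or more of a non-word character (captured).
Walking the string: at [0:7] match '.-._g/&', groups = ('.-._g/&', '').
`findall` packs the 2 group values into a tuple for every match.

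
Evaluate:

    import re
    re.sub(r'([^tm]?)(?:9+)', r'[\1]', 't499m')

't[4]m'

Each match is replaced using the text its own group 1 captured.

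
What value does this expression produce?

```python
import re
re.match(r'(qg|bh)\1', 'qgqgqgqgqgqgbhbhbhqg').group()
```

'qgqg'

The backreference `\1` re-matches whatever the first group consumed, character for character.
With `match`, the pattern is implicitly anchored at the beginning.
The match spans [0:4] → 'qgqg'.
Captured: group 1 = 'qg'.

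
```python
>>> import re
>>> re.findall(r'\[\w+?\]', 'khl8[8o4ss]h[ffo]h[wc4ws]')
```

['[8o4ss]', '[ffo]', '[wc4ws]']

Scanning left to right: at [4:11] → '[8o4ss]'; at [12:17] → '[ffo]'; at [18:25] → '[wc4ws]'.
No capturing groups, so `findall` returns the 3 full match strings.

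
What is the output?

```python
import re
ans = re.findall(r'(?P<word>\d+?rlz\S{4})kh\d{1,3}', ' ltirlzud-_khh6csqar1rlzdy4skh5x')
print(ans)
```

['1rlzdy4s']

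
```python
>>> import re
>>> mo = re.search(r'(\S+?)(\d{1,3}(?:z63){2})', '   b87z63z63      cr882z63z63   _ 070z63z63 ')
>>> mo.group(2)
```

'87z63z63'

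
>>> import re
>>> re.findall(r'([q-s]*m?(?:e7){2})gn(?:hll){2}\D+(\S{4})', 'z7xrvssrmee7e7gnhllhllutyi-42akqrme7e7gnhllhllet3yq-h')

This matches zero or more of a character in [q-s], then optionally a literal 'm', then the literal 'e7' repeated 2 times (captured); then the literal 'gn', then the literal 'hll' repeated 2 times; then one or more of a non-digit; then exactly 4 of a non-whitespace character (captured).
Scanning left to right: at [10:31] match 'e7e7gnhllhllutyi-42ak', groups = ('e7e7', '42ak'); at [31:52] match 'qrme7e7gnhllhllet3yq-', groups = ('qrme7e7', '3yq-').
With 2 capturing groups, `findall` returns a 2-tuple per match.

[('e7e7', '42ak'), ('qrme7e7', '3yq-')]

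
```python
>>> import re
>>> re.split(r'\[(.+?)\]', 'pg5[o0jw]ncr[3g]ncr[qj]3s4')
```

['pg5', 'o0jw', 'ncr', '3g', 'ncr', 'qj', '3s4']

The `?` after the quantifier makes it lazy — it takes as little as possible before letting the rest of the pattern try.
The group in the pattern means `split` returns the separators' captures alongside the pieces.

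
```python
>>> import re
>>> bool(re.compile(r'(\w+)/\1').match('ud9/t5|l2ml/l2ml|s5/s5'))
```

False

`match` is anchored at position 0; if the pattern doesn't fit there, it returns None.
Here the pattern fails at index 0, so the call returns None, and `bool(None)` is False.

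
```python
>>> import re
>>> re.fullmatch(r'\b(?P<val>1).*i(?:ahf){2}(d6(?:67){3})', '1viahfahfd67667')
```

None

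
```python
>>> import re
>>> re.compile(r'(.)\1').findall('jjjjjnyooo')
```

['j', 'j', 'o']

`\1` is not a pattern — it's the concrete string captured by group 1, re-applied verbatim.
Walking the string: at [0:2] match 'jj', group 1 = 'j'; at [2:4] match 'jj', group 1 = 'j'; at [7:9] match 'oo', group 1 = 'o'.
`findall` collects group 1 from each match (3 total).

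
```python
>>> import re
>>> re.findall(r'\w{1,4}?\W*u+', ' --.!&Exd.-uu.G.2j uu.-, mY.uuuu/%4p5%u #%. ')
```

['Exd.-uu', '2j uu', 'mY.uuuu', '4p5%u']

The pattern matches 1 to 4 of a word character (lazy), then zero or more of a non-word character; then one or more of a literal 'u'.
Matches: at [6:13] → 'Exd.-uu'; at [16:21] → '2j uu'; at [25:32] → 'mY.uuuu'; at [34:39] → '4p5%u'.
Since nothing is captured, `findall` lists the 4 matched substrings directly.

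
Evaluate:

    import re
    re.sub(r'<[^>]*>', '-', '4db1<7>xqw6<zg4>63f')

Every occurrence is swapped for '-'.

'4db1-xqw6-63f'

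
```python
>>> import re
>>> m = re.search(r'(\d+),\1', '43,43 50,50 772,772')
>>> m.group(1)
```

The match spans [0:5] → '43,43'.
Captured: group 1 = '43'.

'43'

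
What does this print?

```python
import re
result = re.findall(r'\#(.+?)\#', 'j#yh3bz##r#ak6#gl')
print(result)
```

['yh3bz', 'r']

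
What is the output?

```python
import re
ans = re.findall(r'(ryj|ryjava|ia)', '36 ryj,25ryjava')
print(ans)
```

['ryj', 'ryj']

Alternation tries branches left to right and keeps the first one that lets the overall match succeed at that position.
With a single group, `findall` returns only what that group captured — 2 items.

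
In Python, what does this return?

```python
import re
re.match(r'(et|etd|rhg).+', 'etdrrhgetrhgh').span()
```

(0, 13)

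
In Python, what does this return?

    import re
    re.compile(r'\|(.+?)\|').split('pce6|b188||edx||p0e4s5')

Because the quantifier is non-greedy, it stops expanding at the earliest point where the rest of the pattern can succeed.
Matches to split on: at [4:10] → '|b188|'; at [10:15] → '|edx|'.
The group in the pattern means `split` returns the separators' captures alongside the pieces.

['pce6', 'b188', '', 'edx', '|p0e4s5']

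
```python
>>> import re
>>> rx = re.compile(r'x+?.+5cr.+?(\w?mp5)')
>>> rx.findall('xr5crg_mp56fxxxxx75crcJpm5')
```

['_mp5']

This matches one or more of a literal 'x' (lazy); then one or more of any character, then the literal '5cr', then one or more of any character (lazy); then optionally a word character, then the literal 'mp5' (captured).
The `?` after the quantifier makes it lazy — it takes as little as possible before letting the rest of the pattern try.
Matches: at [0:10] match 'xr5crg_mp5', group 1 = '_mp5'.
Because there's exactly one group, `findall` drops the full match and keeps group 1 from the one hit.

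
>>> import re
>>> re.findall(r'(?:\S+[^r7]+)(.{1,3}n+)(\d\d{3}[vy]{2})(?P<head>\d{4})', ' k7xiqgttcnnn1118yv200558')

The pattern matches one or more of a non-whitespace character, then one or more of any character except [r7] (non-capturing group); then 1 to 3 of any character, then one or more of the literal 'n' (captured); then a digit, then exactly 3 of a digit, then exactly 2 of one of [vy] (captured); then exactly 4 of a digit (captured as 'head').
Scanning left to right: at [1:23] match 'k7xiqgttcnnn1118yv2005', groups = ('nn', '1118yv', '2005').
`findall` packs the 3 group values into a tuple for every match.

[('nn', '1118yv', '2005')]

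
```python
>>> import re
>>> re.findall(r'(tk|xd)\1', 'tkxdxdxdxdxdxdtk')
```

`\1` has to match the exact text group 1 already captured.
Walking the string: at [2:6] match 'xdxd', group 1 = 'xd'; at [6:10] match 'xdxd', group 1 = 'xd'; at [10:14] match 'xdxd', group 1 = 'xd'.
With a single group, `findall` returns only what that group captured — 3 items.

['xd', 'xd', 'xd']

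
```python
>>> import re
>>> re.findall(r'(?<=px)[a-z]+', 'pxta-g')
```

['ta']

Lookahead/lookbehind check context without consuming it, so the matched span excludes the asserted characters.
Matches: at [2:4] → 'ta'.
Since nothing is captured, `findall` lists the 1 matched substring directly.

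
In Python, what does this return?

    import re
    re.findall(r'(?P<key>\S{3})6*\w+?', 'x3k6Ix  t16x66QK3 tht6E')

['x3k', 't16', '66Q', 'tht']

A non-greedy quantifier consumes as few characters as it can — just enough that the remainder of the pattern still matches from where it stops; whatever follows it matches normally.
With a single group, `findall` returns only what that group captured — 4 items.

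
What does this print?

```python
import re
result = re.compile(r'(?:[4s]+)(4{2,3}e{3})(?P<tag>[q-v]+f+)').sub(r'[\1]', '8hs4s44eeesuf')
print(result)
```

8h[44eee]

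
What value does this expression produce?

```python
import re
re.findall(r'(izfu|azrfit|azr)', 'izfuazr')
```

Because there's exactly one group, `findall` drops the full match and keeps group 1 from each hit.

['izfu', 'azr']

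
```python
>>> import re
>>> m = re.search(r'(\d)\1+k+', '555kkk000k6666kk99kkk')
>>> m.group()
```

'555kkk'

After group 1 captures some text, `\1` only succeeds where that same text appears again.
`re.search` tries every starting position until one works.
The match spans [0:6] → '555kkk'.
Captured: group 1 = '5'.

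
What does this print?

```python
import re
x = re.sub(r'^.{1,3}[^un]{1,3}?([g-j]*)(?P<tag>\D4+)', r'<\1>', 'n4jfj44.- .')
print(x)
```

<>.- .

Each match is replaced using the text its own group 1 captured.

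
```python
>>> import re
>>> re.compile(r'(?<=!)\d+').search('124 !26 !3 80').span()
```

The positive lookaround only admits positions where the adjacent text matches; those characters stay outside the span.
The match spans [5:7] → '26'.

(5, 7)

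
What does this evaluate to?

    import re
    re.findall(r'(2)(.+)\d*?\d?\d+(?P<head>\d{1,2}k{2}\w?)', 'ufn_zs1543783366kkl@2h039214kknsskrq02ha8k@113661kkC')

`findall` packs the 3 group values into a tuple for every match.

[('2', 'h039214kknsskrq02ha8k@1136', '1kkC')]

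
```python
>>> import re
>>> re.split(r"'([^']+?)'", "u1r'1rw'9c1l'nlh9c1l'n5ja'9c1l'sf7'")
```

['u1r', '1rw', '9c1l', 'nlh9c1l', 'n5ja', '9c1l', "sf7'"]

Matches to split on: at [3:8] → "'1rw'"; at [12:21] → "'nlh9c1l'"; at [25:31] → "'9c1l'".
Because the pattern has a capturing group, `split` also inserts each captured text between the pieces.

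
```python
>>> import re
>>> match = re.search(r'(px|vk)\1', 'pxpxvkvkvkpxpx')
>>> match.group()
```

'pxpx'

`\1` has to match the exact text group 1 already captured.
The match spans [0:4] → 'pxpx'.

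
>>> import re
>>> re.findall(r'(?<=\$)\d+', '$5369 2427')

['5369']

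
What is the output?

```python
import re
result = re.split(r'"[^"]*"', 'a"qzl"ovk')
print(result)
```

Splitting on the pattern gives 2 pieces.

['a', 'ovk']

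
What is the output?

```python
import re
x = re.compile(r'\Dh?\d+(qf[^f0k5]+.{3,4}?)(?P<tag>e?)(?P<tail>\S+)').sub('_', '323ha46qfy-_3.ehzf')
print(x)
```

323h_

Every occurrence is swapped for '_'.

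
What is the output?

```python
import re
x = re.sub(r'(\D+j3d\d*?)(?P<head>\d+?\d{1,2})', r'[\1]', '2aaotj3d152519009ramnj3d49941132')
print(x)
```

2[aaotj3d]519009[ramnj3d]41132

Because the quantifier is non-greedy, it stops expanding at the earliest point where the rest of the pattern can succeed.
Each match is replaced using the text its own group 1 captured.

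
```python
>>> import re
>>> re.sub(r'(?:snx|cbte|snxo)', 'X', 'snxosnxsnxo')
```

The regex engine tests alternatives in the order written; an earlier branch that matches wins even if a later one would match more.
Matches: at [0:3] → 'snx'; at [4:7] → 'snx'; at [7:10] → 'snx'.
Every occurrence is swapped for 'X'.

'XoXXo'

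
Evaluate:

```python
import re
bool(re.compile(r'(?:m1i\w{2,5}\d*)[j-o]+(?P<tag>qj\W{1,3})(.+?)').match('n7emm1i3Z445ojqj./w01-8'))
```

Pattern: the literal 'm1i', then 2 to 5 of a word character, then zero or more of a digit (non-capturing group); then one or more of a character in [j-o]; then the literal 'qj', then 1 to 3 of a non-word character (captured as 'tag'); then one or more of any character (lazy) (captured).
`re.match` only tries the pattern at the start of the string.
Here the pattern fails at index 0, so the call returns None, and `bool(None)` is False.

False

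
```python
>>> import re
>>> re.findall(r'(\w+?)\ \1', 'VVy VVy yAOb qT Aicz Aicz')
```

['VVy', 'Aicz']

The backreference `\1` re-matches whatever the first group consumed, character for character.
Walking the string: at [0:7] match 'VVy VVy', group 1 = 'VVy'; at [16:25] match 'Aicz Aicz', group 1 = 'Aicz'.
With a single group, `findall` returns only what that group captured — 2 items.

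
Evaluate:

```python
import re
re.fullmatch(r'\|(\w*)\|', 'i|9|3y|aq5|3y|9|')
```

`re.fullmatch` requires the pattern to consume the entire string.
Here the string isn't matched end-to-end, so the call returns None.

None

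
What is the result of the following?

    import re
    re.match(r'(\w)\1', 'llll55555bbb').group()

'll'

`\1` has to match the exact text group 1 already captured.
`match` is anchored at position 0; if the pattern doesn't fit there, it returns None.
The match spans [0:2] → 'll'.
Captured: group 1 = 'l'.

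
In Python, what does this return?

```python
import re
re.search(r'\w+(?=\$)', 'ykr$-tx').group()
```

'ykr'

Because the assertion is zero-width, the text it checks is not consumed and won't appear in the result.
`re.search` scans for the first position where the pattern succeeds.
The match spans [0:3] → 'ykr'.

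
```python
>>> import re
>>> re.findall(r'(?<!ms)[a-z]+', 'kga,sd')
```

['kga', 'sd']

A negative assertion filters positions out without eating any characters.
Walking the string: at [0:3] → 'kga'; at [4:6] → 'sd'.
With no groups in the pattern, `findall` gives back each whole match — 2 here.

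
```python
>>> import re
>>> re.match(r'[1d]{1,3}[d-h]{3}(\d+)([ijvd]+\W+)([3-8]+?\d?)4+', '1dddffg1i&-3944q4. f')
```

This matches 1 to 3 of one of [1d], then exactly 3 of a character in [d-h]; then one or more of a digit (captured); then one or more of one of [ijvd], then one or more of a non-word character (captured); then one or more of a character in [3-8] (lazy), then optionally a digit (captured); then one or more of a literal '4'.
`match` is anchored at position 0; if the pattern doesn't fit there, it returns None.
Here the pattern fails at index 0, so the call returns None.

None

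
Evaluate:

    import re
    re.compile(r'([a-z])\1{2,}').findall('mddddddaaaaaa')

['d', 'a']

After group 1 captures some text, `\1` only succeeds where that same text appears again.
With a single group, `findall` returns only what that group captured — 2 items.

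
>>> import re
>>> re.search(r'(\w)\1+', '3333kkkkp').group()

'3333'

After group 1 captures some text, `\1` only succeeds where that same text appears again.
`re.search` tries every starting position until one works.
The match spans [0:4] → '3333'.
Captured: group 1 = '3'.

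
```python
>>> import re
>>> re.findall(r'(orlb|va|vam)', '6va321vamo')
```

['va', 'va']

`|` is ordered: at each position the engine commits to the first alternative that works.
Scanning left to right: at [1:3] match 'va', group 1 = 'va'; at [6:8] match 'va', group 1 = 'va'.
`findall` collects group 1 from each match (2 total).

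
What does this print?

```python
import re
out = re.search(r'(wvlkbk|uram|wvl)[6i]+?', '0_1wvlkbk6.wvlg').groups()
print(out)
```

`search` walks the string left to right and returns the first match it finds.
The match spans [3:10] → 'wvlkbk6'.
Captured: group 1 = 'wvlkbk'.

('wvlkbk',)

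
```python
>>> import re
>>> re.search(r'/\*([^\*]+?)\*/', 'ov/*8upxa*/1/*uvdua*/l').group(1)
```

'8upxa'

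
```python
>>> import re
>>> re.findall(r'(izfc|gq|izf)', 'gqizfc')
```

['gq', 'izfc']

Branches in `(...|...)` are attempted left-to-right; the first branch that allows the whole pattern to succeed is taken.
Walking the string: at [0:2] match 'gq', group 1 = 'gq'; at [2:6] match 'izfc', group 1 = 'izfc'.
One capturing group, so `findall` returns just the captured substring from each match — 2 in all.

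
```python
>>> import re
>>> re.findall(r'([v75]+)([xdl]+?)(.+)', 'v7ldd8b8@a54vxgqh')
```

The pattern matches one or more of one of [v75] (captured); then one or more of one of [xdl] (lazy) (captured); then one or more of any character (captured).
Because the quantifier is non-greedy, it stops expanding at the earliest point where the rest of the pattern can succeed.
Matches: at [0:17] match 'v7ldd8b8@a54vxgqh', groups = ('v7', 'l', 'dd8b8@a54vxgqh').
With 3 capturing groups, `findall` returns a 3-tuple per match.

[('v7', 'l', 'dd8b8@a54vxgqh')]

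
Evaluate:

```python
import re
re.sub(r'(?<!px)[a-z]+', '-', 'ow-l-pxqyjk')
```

'-----'

The negative lookaround is zero-width — it rules out positions where the adjacent text would match, without consuming anything.
Matches: at [0:2] → 'ow'; at [3:4] → 'l'; at [5:11] → 'pxqyjk'.
Every occurrence is swapped for '-'.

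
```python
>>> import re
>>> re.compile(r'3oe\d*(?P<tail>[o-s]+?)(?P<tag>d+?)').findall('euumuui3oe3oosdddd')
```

With the lazy modifier that quantifier settles for the fewest repetitions that let the rest of the pattern succeed (the atoms after it are unaffected and can still be greedy).
With 2 capturing groups, `findall` returns a 2-tuple per match.

[('oos', 'd')]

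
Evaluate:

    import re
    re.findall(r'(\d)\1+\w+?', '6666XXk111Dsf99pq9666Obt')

['6', '1', '9', '6']

The backreference `\1` re-matches whatever the first group consumed, character for character.
Scanning left to right: at [0:5] match '6666X', group 1 = '6'; at [7:11] match '111D', group 1 = '1'; at [13:16] match '99p', group 1 = '9'; at [18:22] match '666O', group 1 = '6'.
Because there's exactly one group, `findall` drops the full match and keeps group 1 from each hit.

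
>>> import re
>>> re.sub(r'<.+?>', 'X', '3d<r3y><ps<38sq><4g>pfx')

A non-greedy quantifier consumes as few characters as it can — just enough that the remainder of the pattern still matches from where it stops; whatever follows it matches normally.
Every occurrence is swapped for 'X'.

'3dXXXpfx'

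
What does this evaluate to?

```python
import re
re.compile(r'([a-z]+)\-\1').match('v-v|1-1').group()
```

A backreference is literal: `\1` must see the identical characters the first group matched.
`re.match` won't scan ahead — the pattern has to work from the very first character.
The match spans [0:3] → 'v-v'.
Captured: group 1 = 'v'.

'v-v'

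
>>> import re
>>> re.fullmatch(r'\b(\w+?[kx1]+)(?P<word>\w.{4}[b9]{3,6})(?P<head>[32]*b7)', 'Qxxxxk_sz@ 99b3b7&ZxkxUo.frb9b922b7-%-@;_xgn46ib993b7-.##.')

The pattern matches a word boundary (`\b`, zero-width); then one or more of a word character (lazy), then one or more of one of [kx1] (captured); then a word character, then exactly 4 of any character, then 3 to 6 of one of [b9] (captured as 'word'); then zero or more of one of [32], then the literal 'b7' (captured as 'head').
`re.fullmatch` is like wrapping the pattern in `^…$` (in single-line mode).
Here the pattern can't cover the whole string, so the call returns None.

None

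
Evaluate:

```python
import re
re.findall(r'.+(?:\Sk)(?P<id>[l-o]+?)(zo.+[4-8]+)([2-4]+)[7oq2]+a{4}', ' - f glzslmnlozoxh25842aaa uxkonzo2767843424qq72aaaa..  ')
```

[('on', 'zo27678434', '24')]

This matches one or more of any character; then a non-whitespace character, then a literal 'k' (non-capturing group); then one or more of a character in [l-o] (lazy) (captured as 'id'); then the literal 'zo', then one or more of any character, then one or more of a character in [4-8] (captured); then one or more of a character in [2-4] (captured); then one or more of one of [7oq2], then exactly 4 of the literal 'a'.
Scanning left to right: at [0:52] match ' - f glzslmnlozoxh25842aaa uxkonzo2767843424qq72aaaa', groups = ('on', 'zo27678434', '24').
`findall` packs the 3 group values into a tuple for every match.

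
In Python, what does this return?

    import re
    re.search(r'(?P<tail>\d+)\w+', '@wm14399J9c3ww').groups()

The match spans [3:14] → '14399J9c3ww'.
Captured: group 1 = '14399'.

('14399',)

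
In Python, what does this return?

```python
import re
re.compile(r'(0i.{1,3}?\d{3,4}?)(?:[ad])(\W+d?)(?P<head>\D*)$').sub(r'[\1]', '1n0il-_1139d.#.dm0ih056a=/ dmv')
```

'1n0il-_1139d.#.dm[0ih056]'

The pattern matches the literal '0i', then 1 to 3 of any character (lazy), then 3 to 4 of a digit (lazy) (captured); then one of [ad] (non-capturing group); then one or more of a non-word character, then optionally a literal 'd' (captured); then zero or more of a non-digit (captured as 'head'); then anchored at the end.
`\1` in the replacement pulls in group 1's text for each match.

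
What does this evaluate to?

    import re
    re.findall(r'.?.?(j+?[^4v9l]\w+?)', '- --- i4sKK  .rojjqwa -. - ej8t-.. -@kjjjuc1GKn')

This matches optionally any character, then optionally any character; then one or more of a literal 'j' (lazy), then any character except [4v9l], then one or more of a word character (lazy) (captured).
Because the quantifier is non-greedy, it stops expanding at the earliest point where the rest of the pattern can succeed.
Matches: at [14:19] match 'rojjq', group 1 = 'jjq'; at [26:31] match ' ej8t', group 1 = 'j8t'; at [36:41] match '@kjjj', group 1 = 'jjj'.
`findall` collects group 1 from each match (3 total).

['jjq', 'j8t', 'jjj']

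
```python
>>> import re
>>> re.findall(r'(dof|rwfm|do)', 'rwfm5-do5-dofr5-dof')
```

['rwfm', 'do', 'dof', 'dof']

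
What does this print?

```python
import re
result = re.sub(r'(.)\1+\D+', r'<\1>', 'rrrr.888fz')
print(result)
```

<r><8>

`\1` has to match the exact text group 1 already captured.
Each match is replaced using the text its own group 1 captured.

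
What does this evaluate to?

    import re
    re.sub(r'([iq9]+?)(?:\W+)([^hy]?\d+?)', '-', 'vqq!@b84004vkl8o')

This matches one or more of one of [iq9] (lazy) (captured); then one or more of a non-word character (non-capturing group); then optionally any character except [hy], then one or more of a digit (lazy) (captured).
The `?` after the quantifier makes it lazy — it takes as little as possible before letting the rest of the pattern try.
Matches: at [1:7] → 'qq!@b8'.
Each match is replaced by '-'.

'v-4004vkl8o'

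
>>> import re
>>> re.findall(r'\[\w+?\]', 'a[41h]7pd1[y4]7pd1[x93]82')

['[41h]', '[y4]', '[x93]']

Matches: at [1:6] → '[41h]'; at [10:14] → '[y4]'; at [18:23] → '[x93]'.
`findall` yields the raw match text (3 of them) because the pattern has no groups.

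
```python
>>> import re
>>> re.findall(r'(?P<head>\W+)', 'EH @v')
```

[' @']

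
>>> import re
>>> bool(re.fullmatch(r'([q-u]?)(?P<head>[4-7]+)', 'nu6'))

False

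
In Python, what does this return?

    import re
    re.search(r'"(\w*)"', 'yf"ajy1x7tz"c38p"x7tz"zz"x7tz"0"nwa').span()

(2, 12)

`re.search` tries every starting position until one works.
The match spans [2:12] → '"ajy1x7tz"'.
Captured: group 1 = 'ajy1x7tz'.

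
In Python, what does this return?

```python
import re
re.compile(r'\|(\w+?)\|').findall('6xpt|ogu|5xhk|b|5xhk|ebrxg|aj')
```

['ogu', 'b', 'ebrxg']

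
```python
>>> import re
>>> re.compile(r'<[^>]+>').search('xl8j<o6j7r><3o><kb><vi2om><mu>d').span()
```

The match spans [4:11] → '<o6j7r>'.

(4, 11)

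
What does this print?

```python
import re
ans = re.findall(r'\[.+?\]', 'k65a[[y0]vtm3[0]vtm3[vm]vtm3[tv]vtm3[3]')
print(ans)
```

A `+?`/`*?`/`{m,n}?` starts at its minimum and grows only as far as needed for what follows to match.
Scanning left to right: at [4:9] → '[[y0]'; at [13:16] → '[0]'; at [20:24] → '[vm]'; at [28:32] → '[tv]'; at [36:39] → '[3]'.
No capturing groups, so `findall` returns the 5 full match strings.

['[[y0]', '[0]', '[vm]', '[tv]', '[3]']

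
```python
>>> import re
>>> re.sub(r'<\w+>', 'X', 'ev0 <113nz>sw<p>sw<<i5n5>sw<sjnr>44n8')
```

'ev0 XswXsw<XswX44n8'

Matches: at [4:11] → '<113nz>'; at [13:16] → '<p>'; at [19:25] → '<i5n5>'; at [27:33] → '<sjnr>'.
Every occurrence is swapped for 'X'.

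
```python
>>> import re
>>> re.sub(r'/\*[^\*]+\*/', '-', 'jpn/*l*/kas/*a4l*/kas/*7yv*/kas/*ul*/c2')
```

'jpn-kas-kas-kas-c2'

Every occurrence is swapped for '-'.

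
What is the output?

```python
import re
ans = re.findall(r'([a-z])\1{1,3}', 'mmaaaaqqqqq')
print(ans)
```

['m', 'a', 'q']

`\1` is not a pattern — it's the concrete string captured by group 1, re-applied verbatim.
One capturing group, so `findall` returns just the captured substring from each match — 3 in all.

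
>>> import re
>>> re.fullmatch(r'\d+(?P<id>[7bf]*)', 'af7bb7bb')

None

`re.fullmatch` is like wrapping the pattern in `^…$` (in single-line mode).
Here the pattern can't cover the whole string, so the call returns None.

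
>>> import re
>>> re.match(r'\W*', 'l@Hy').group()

''

The pattern matches zero or more of a non-word character.
With `match`, the pattern is implicitly anchored at the beginning.
The match spans [0:0] → ''.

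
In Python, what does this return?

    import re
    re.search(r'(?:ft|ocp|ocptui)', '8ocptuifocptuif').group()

'ocp'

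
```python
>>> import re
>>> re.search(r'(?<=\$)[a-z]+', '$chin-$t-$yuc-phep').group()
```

The lookaround is zero-width — it requires the adjacent text to match without consuming it, so the asserted text isn't part of the match.
`re.search` scans for the first position where the pattern succeeds.
The match spans [1:5] → 'chin'.

'chin'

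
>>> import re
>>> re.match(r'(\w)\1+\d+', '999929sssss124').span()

`re.match` only tries the pattern at the start of the string.
The match spans [0:6] → '999929'.

(0, 6)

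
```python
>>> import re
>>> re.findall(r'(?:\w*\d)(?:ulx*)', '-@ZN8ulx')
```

['ZN8ulx']

This matches zero or more of a word character, then a digit (non-capturing group); then the literal 'ul', then zero or more of a literal 'x' (non-capturing group).
No capturing groups, so `findall` returns the 1 full match string.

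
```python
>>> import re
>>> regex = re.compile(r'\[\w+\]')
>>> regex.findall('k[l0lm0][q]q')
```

['[l0lm0]', '[q]']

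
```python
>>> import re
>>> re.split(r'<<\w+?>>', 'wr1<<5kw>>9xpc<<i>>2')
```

Matches to split on: at [3:10] → '<<5kw>>'; at [14:19] → '<<i>>'.
Each match becomes a cut point; 3 segments remain.

['wr1', '9xpc', '2']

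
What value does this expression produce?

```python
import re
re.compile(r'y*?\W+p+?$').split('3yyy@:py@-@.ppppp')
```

Pattern: zero or more of the literal 'y' (lazy), then one or more of a non-word character; then one or more of a literal 'p' (lazy); then anchored at the end.
Matches to split on: at [7:17] → 'y@-@.ppppp'.
The string is cut at each match, leaving 2 pieces.

['3yyy@:p', '']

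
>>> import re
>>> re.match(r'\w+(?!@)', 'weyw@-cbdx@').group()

'wey'

Because the assertion is negative and zero-width, positions next to the forbidden text are skipped.
`match` is anchored at position 0; if the pattern doesn't fit there, it returns None.
The match spans [0:3] → 'wey'.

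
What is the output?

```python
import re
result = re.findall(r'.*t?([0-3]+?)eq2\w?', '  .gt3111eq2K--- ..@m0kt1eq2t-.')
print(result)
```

['1']

The pattern matches zero or more of any character, then optionally a literal 't'; then one or more of a character in [0-3] (lazy) (captured); then the literal 'eq2', then optionally a word character.
Matches: at [0:29] match '  .gt3111eq2K--- ..@m0kt1eq2t', group 1 = '1'.
Because there's exactly one group, `findall` drops the full match and keeps group 1 from the one hit.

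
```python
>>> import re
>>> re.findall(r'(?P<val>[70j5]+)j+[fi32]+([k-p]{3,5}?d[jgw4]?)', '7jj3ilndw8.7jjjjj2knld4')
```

`findall` packs the 2 group values into a tuple for every match.

[('7jjjj', 'knld4')]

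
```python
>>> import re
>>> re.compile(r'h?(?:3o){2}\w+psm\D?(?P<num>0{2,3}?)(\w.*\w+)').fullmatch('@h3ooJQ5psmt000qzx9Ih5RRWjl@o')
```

None

`fullmatch` succeeds only if the pattern covers the string from start to end.
Here there's no way to consume every character, so the call returns None.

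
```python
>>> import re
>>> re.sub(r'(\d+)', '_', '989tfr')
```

'_tfr'

Pattern: one or more of a digit (captured).
Matches: at [0:3] → '989'.
Every occurrence is swapped for '_'.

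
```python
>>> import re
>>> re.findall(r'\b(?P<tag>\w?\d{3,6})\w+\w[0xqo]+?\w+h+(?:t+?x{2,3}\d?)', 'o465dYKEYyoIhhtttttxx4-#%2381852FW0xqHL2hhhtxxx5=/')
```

['o465', '2381852']

Pattern: a word boundary (`\b`, zero-width); then optionally a word character, then 3 to 6 of a digit (captured as 'tag'); then one or more of a word character, then a word character, then one or more of one of [0xqo] (lazy); then one or more of a word character; then one or more of a literal 'h'; then one or more of a literal 't' (lazy), then 2 to 3 of a literal 'x', then optionally a digit (non-capturing group).
Scanning left to right: at [0:22] match 'o465dYKEYyoIhhtttttxx4', group 1 = 'o465'; at [25:48] match '2381852FW0xqHL2hhhtxxx5', group 1 = '2381852'.
`findall` collects group 1 from each match (2 total).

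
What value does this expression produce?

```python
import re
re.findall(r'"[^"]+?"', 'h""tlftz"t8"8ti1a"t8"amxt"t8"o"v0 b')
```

['"tlftz"', '"8ti1a"', '"amxt"', '"o"']

No capturing groups, so `findall` returns the 4 full match strings.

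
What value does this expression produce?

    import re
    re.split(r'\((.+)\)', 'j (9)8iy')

Matches to split on: at [2:5] → '(9)'.
The group in the pattern means `split` returns the separators' captures alongside the pieces.

['j ', '9', '8iy']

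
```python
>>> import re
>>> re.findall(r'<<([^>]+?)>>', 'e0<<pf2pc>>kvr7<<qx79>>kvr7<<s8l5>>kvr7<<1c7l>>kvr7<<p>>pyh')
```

['pf2pc', 'qx79', 's8l5', '1c7l', 'p']

Matches: at [2:11] match '<<pf2pc>>', group 1 = 'pf2pc'; at [15:23] match '<<qx79>>', group 1 = 'qx79'; at [27:35] match '<<s8l5>>', group 1 = 's8l5'; at [39:47] match '<<1c7l>>', group 1 = '1c7l'; at [51:56] match '<<p>>', group 1 = 'p'.
With a single group, `findall` returns only what that group captured — 5 items.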